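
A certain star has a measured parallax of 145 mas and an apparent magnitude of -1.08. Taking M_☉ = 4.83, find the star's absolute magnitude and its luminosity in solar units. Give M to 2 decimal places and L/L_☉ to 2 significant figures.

M ≈ -0.27; L/L_☉ ≈ 110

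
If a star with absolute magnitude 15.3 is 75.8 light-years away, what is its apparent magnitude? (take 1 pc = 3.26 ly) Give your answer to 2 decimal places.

m ≈ 17.13

d = 75.8 ly / 3.26 = 23.25 pc
m = M + 5 log₁₀ d − 5 = 15.3 + 5·1.3665 − 5 = 17.132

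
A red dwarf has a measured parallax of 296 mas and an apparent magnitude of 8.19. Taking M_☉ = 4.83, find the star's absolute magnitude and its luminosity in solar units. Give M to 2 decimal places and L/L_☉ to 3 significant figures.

d = 1/p = 1000/296 mas = 3.378 pc
M = m − 5 log₁₀ d + 5 = 8.19 − 5·0.5287 + 5 = 10.546
M − M_☉ = 10.546 − 4.83 = 5.716
L/L_☉ = 10^(−0.4 × 5.716) = 5.169×10^-3

M ≈ 10.55; L/L_☉ ≈ 5.17×10^-3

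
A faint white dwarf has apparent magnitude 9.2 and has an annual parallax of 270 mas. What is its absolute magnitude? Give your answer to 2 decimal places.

p = 270 mas = 0.270″ → d = 1/p = 3.704 pc
5 log₁₀(d/10 pc) = 5 log₁₀(3.704) − 5 = -2.157
M = m − 5 log₁₀(d/10) = 9.2 + 2.157 = 11.357

M ≈ 11.36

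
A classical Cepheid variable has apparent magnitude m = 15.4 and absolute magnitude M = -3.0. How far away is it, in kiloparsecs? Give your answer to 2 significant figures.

Distance modulus: m − M = 15.4 − (-3.0) = 18.400
m − M = 5 log₁₀ d − 5
log₁₀ d = (m − M)/5 + 1 = 4.6800
d = 10^4.6800 = 47860 pc
= 47.86 kpc

d ≈ 48 kpc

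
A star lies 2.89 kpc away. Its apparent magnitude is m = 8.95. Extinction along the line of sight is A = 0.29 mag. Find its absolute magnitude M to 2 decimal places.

M ≈ -3.64

d = 2.89 kpc = 2890 pc
5 log₁₀(d/10 pc) = 5 log₁₀(2890) − 5 = 12.304
M = m − 5 log₁₀(d/10) − A = 8.95 − 12.304 − 0.29 = -3.644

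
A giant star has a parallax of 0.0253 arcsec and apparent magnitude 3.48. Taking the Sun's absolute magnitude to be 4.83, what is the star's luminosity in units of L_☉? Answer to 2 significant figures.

d = 1/p = 1/0.0253″ = 39.53 pc
M = m − 5 log₁₀ d + 5 = 3.48 − 5·1.5969 + 5 = 0.496
M − M_☉ = 0.496 − 4.83 = -4.334
L/L_☉ = 10^(−0.4 × -4.334) = 54.17

L/L_☉ ≈ 54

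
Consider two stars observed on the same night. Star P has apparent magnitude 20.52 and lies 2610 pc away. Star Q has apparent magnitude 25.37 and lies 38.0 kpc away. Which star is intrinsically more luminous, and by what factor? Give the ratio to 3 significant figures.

Star Q is more luminous, by a factor of 2.43.

Star P: M = m − 5 log₁₀ d + 5 = 20.52 − 5·3.4166 + 5 = 8.437
Star Q: d = 38.0 kpc = 38000 pc
Star Q: M = m − 5 log₁₀ d + 5 = 25.37 − 5·4.5798 + 5 = 7.471
ΔM = M_P − M_Q = 8.437 − (7.471) = 0.966; smaller M is more luminous → Star Q.
L ratio = 10^(0.4 |ΔM|) = 10^0.386 = 2.434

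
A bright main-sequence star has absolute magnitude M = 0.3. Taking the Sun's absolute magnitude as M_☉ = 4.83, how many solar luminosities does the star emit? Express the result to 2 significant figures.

L/L_☉ ≈ 65

M − M_☉ = 0.3 − 4.83 = -4.530
L/L_☉ = 10^(−0.4 (M − M_☉)) = 10^1.812 = 64.86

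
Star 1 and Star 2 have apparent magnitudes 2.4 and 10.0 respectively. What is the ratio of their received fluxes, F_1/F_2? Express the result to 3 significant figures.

F_1/F_2 ≈ 1100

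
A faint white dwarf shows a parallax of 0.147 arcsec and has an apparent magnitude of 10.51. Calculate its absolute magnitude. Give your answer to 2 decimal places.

d = 1/p = 1/0.147″ = 6.803 pc
5 log₁₀(d/10 pc) = 5 log₁₀(6.803) − 5 = -0.837
M = m − 5 log₁₀(d/10) = 10.51 + 0.837 = 11.347

M ≈ 11.35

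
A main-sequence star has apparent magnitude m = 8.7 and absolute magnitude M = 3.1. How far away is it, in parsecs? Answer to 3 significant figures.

μ = m − M = 5.600
m − M = 5 log₁₀ d − 5
log₁₀ d = (m − M)/5 + 1 = 2.1200
d = 10^2.1200 = 131.8 pc

d ≈ 132 pc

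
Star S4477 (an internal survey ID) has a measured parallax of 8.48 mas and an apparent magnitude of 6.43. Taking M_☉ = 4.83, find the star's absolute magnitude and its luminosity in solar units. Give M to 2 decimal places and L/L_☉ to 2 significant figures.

d = 1/p = 1000/8.48 mas = 117.9 pc
M = m − 5 log₁₀ d + 5 = 6.43 − 5·2.0716 + 5 = 1.072
M − M_☉ = 1.072 − 4.83 = -3.758
L/L_☉ = 10^(−0.4 × -3.758) = 31.86

M ≈ 1.07; L/L_☉ ≈ 32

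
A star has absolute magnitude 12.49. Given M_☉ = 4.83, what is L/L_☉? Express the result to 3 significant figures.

M − M_☉ = 12.49 − 4.83 = 7.660
L/L_☉ = 10^(−0.4 (M − M_☉)) = 10^-3.064 = 8.630×10^-4

L/L_☉ ≈ 8.63×10^-4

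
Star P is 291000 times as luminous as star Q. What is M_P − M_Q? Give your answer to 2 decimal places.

M_P − M_Q ≈ -13.66

Pogson: ΔM = −2.5 log₁₀(ratio) = −2.5 log₁₀(291000) = −2.5 × 5.4639 = -13.660
Star P is brighter, so it has the smaller magnitude: the difference is negative.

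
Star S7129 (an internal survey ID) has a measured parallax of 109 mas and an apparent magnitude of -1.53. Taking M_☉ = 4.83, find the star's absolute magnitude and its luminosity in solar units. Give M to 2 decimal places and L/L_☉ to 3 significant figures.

M ≈ -1.34; L/L_☉ ≈ 295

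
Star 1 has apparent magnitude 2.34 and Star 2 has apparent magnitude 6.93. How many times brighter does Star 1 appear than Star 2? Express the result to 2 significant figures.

69

Magnitude difference = -4.59
Flux ratio = 10^(−0.4 Δm) = 10^(−0.4 × -4.59) = 10^1.836 = 68.55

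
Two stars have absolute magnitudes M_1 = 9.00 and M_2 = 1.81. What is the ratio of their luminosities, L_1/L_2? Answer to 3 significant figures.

L_1/L_2 ≈ 1.33×10^-3

ΔM = M_1 − M_2 = 7.19
L_1/L_2 = 10^(−0.4 ΔM) = 10^-2.876 = 1.330×10^-3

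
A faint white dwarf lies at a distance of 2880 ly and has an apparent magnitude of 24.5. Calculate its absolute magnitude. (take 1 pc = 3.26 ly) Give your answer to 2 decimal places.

M ≈ 14.77

d = 2880 ly / 3.26 = 883.4 pc
5 log₁₀(d/10 pc) = 5 log₁₀(883.4) − 5 = 9.731
M = m − 5 log₁₀(d/10) = 24.5 − 9.731 = 14.769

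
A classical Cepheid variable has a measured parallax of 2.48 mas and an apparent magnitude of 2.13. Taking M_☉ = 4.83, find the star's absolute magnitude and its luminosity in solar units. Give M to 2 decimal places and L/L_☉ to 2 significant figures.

d = 1/p = 1000/2.48 mas = 403.2 pc
M = m − 5 log₁₀ d + 5 = 2.13 − 5·2.6055 + 5 = -5.898
M − M_☉ = -5.898 − 4.83 = -10.728
L/L_☉ = 10^(−0.4 × -10.728) = 19550

M ≈ -5.90; L/L_☉ ≈ 20000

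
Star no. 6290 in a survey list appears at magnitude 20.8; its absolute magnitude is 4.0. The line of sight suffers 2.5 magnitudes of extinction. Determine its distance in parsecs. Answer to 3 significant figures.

m − M = 5 log₁₀(d/10 pc) + A  ⇒  20.8 − (4.0) − 2.5 = 5 log₁₀(d/10)
14.300 = 5 log₁₀(d/10)
log₁₀ d = (m − M − A)/5 + 1 = 3.8600
d = 10^3.8600 = 7244 pc

d ≈ 7240 pc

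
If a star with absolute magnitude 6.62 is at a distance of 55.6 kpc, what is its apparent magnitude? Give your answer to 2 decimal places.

d = 55.6 kpc = 55600 pc
m = M + 5 log₁₀ d − 5 = 6.62 + 5·4.7451 − 5 = 25.345

m ≈ 25.35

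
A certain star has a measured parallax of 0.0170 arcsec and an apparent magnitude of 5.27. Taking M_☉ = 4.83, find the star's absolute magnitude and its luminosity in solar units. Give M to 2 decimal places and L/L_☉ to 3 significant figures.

d = 1/p = 1/0.0170″ = 58.82 pc
M = m − 5 log₁₀ d + 5 = 5.27 − 5·1.7696 + 5 = 1.422
M − M_☉ = 1.422 − 4.83 = -3.408
L/L_☉ = 10^(−0.4 × -3.408) = 23.07

M ≈ 1.42; L/L_☉ ≈ 23.1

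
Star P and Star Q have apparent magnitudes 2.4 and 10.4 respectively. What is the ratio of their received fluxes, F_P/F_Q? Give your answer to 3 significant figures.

F_P/F_Q ≈ 1580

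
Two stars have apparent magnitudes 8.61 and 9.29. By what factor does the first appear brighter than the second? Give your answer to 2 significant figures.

1.9

Δm = 8.61 − (9.29) = -0.68
Flux ratio = 10^(−0.4 Δm) = 10^(−0.4 × -0.68) = 10^0.272 = 1.871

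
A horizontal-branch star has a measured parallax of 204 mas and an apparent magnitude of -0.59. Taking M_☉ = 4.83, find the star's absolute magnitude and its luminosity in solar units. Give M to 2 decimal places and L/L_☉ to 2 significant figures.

M ≈ 0.96; L/L_☉ ≈ 35

d = 1/p = 1000/204 mas = 4.902 pc
M = m − 5 log₁₀ d + 5 = -0.59 − 5·0.6904 + 5 = 0.958
M − M_☉ = 0.958 − 4.83 = -3.872
L/L_☉ = 10^(−0.4 × -3.872) = 35.38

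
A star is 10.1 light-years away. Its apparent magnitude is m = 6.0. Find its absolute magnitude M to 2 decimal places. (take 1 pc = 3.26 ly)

M ≈ 8.54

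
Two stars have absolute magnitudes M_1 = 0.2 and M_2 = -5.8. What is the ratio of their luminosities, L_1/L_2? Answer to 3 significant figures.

ΔM = M_1 − M_2 = 6.0
L_1/L_2 = 10^(−0.4 ΔM) = 10^-2.400 = 3.981×10^-3

L_1/L_2 ≈ 3.98×10^-3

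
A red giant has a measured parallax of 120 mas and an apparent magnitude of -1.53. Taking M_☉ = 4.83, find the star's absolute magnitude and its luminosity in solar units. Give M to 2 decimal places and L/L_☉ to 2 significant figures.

M ≈ -1.13; L/L_☉ ≈ 240

d = 1/p = 1000/120 mas = 8.333 pc
M = m − 5 log₁₀ d + 5 = -1.53 − 5·0.9208 + 5 = -1.134
M − M_☉ = -1.134 − 4.83 = -5.964
L/L_☉ = 10^(−0.4 × -5.964) = 243.0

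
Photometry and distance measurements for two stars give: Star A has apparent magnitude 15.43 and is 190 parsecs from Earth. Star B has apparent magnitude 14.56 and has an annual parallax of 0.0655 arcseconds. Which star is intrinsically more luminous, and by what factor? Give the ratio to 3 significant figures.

Star A: M = m − 5 log₁₀ d + 5 = 15.43 − 5·2.2788 + 5 = 9.036
Star B: d = 1/p = 1/0.0655″ = 15.27 pc
Star B: M = m − 5 log₁₀ d + 5 = 14.56 − 5·1.1838 + 5 = 13.641
ΔM = M_A − M_B = 9.036 − (13.641) = -4.605; smaller M is more luminous → Star A.
L ratio = 10^(0.4 |ΔM|) = 10^1.842 = 69.50

Star A is more luminous, by a factor of 69.5.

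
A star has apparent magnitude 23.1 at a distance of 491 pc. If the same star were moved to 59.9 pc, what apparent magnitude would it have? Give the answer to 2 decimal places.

m ≈ 18.53

Flux ∝ 1/d², so Δm = 5 log₁₀(d₂/d₁) = 5 log₁₀(59.9/491) = -4.568
m₂ = m₁ + Δm = 23.1 + (-4.568) = 18.532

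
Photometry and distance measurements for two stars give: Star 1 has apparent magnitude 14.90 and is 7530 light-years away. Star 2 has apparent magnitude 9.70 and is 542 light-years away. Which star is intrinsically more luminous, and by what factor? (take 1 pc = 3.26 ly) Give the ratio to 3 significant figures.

Star 1: d = 7530 ly / 3.26 = 2310 pc
Star 1: M = m − 5 log₁₀ d + 5 = 14.90 − 5·3.3636 + 5 = 3.082
Star 2: d = 542 ly / 3.26 = 166.3 pc
Star 2: M = m − 5 log₁₀ d + 5 = 9.70 − 5·2.2208 + 5 = 3.596
ΔM = M_1 − M_2 = 3.082 − (3.596) = -0.514; smaller M is more luminous → Star 1.
L ratio = 10^(0.4 |ΔM|) = 10^0.206 = 1.605

Star 1 is more luminous, by a factor of 1.61.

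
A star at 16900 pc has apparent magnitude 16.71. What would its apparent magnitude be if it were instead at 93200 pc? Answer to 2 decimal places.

m ≈ 20.42

Flux ∝ 1/d², so Δm = 5 log₁₀(d₂/d₁) = 5 log₁₀(93200/16900) = 3.708
m₂ = m₁ + Δm = 16.71 + (3.708) = 20.418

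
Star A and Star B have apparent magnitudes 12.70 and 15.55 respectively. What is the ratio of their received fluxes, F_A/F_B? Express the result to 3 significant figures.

F_A/F_B ≈ 13.8

Δm = 12.70 − (15.55) = -2.85
Flux ratio = 10^(−0.4 Δm) = 10^(−0.4 × -2.85) = 10^1.140 = 13.80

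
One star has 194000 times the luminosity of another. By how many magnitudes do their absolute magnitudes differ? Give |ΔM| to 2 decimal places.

|ΔM| ≈ 13.22

Pogson: ΔM = −2.5 log₁₀(ratio) = −2.5 log₁₀(194000) = −2.5 × 5.2878 = -13.220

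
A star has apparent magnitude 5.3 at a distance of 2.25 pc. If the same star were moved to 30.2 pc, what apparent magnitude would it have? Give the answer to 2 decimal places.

m ≈ 10.94

Flux ∝ 1/d², so Δm = 5 log₁₀(d₂/d₁) = 5 log₁₀(30.2/2.25) = 5.639
m₂ = m₁ + Δm = 5.3 + (5.639) = 10.939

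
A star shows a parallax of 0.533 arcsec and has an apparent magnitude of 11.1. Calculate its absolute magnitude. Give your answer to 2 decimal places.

M ≈ 14.73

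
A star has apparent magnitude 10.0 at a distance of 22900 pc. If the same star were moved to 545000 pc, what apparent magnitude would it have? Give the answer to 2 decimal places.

m ≈ 16.88

Flux ∝ 1/d², so Δm = 5 log₁₀(d₂/d₁) = 5 log₁₀(545000/22900) = 6.883
m₂ = m₁ + Δm = 10.0 + (6.883) = 16.883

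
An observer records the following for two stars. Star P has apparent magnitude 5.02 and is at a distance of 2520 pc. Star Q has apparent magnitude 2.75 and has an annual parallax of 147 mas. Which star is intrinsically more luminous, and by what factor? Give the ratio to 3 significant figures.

Star P: M = m − 5 log₁₀ d + 5 = 5.02 − 5·3.4014 + 5 = -6.987
Star Q: p = 147 mas = 0.147″ → d = 1/p = 6.803 pc
Star Q: M = m − 5 log₁₀ d + 5 = 2.75 − 5·0.8327 + 5 = 3.587
ΔM = M_P − M_Q = -6.987 − (3.587) = -10.574; smaller M is more luminous → Star P.
L ratio = 10^(0.4 |ΔM|) = 10^4.229 = 16960

Star P is more luminous, by a factor of 17000.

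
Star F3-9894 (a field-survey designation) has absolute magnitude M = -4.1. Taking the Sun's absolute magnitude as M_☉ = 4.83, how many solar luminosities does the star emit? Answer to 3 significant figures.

M − M_☉ = -4.1 − 4.83 = -8.930
L/L_☉ = 10^(−0.4 (M − M_☉)) = 10^3.572 = 3733

L/L_☉ ≈ 3730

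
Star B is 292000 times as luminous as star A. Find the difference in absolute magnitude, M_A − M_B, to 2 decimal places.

Pogson: ΔM = −2.5 log₁₀(ratio) = −2.5 log₁₀(292000) = −2.5 × 5.4654 = -13.663
Star B is brighter so has the smaller magnitude: M_A − M_B is positive.

M_A − M_B ≈ 13.66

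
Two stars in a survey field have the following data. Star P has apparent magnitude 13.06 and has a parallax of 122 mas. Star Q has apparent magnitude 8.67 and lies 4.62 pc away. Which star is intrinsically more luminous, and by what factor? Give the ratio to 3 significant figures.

Star Q is more luminous, by a factor of 18.1.

Star P: p = 122 mas = 0.122″ → d = 1/p = 8.197 pc
Star P: M = m − 5 log₁₀ d + 5 = 13.06 − 5·0.9136 + 5 = 13.492
Star Q: M = m − 5 log₁₀ d + 5 = 8.67 − 5·0.6646 + 5 = 10.347
ΔM = M_P − M_Q = 13.492 − (10.347) = 3.145; smaller M is more luminous → Star Q.
L ratio = 10^(0.4 |ΔM|) = 10^1.258 = 18.11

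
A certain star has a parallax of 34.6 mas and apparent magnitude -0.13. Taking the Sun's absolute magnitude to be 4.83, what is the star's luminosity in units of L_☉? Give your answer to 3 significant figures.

L/L_☉ ≈ 805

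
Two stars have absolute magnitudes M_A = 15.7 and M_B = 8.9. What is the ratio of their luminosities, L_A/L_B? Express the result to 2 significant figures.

L_A/L_B ≈ 1.9×10^-3

ΔM = M_A − M_B = 6.8
L_A/L_B = 10^(−0.4 ΔM) = 10^-2.720 = 1.905×10^-3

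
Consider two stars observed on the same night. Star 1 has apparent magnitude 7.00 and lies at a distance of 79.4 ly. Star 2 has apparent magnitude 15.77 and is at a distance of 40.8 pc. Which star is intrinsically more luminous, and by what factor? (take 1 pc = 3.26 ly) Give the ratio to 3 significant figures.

Star 1 is more luminous, by a factor of 1150.

Star 1: d = 79.4 ly / 3.26 = 24.36 pc
Star 1: M = m − 5 log₁₀ d + 5 = 7.00 − 5·1.3866 + 5 = 5.067
Star 2: M = m − 5 log₁₀ d + 5 = 15.77 − 5·1.6107 + 5 = 12.717
ΔM = M_1 − M_2 = 5.067 − (12.717) = -7.650; smaller M is more luminous → Star 1.
L ratio = 10^(0.4 |ΔM|) = 10^3.060 = 1148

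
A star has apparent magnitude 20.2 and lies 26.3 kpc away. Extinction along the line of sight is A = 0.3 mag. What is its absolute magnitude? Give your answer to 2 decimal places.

d = 26.3 kpc = 26300 pc
5 log₁₀(d/10 pc) = 5 log₁₀(26300) − 5 = 17.100
M = m − 5 log₁₀(d/10) − A = 20.2 − 17.100 − 0.3 = 2.800

M ≈ 2.80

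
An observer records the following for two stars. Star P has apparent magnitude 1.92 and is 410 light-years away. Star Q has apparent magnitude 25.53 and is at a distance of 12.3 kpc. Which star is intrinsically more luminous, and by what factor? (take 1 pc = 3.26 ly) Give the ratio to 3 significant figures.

Star P is more luminous, by a factor of 291000.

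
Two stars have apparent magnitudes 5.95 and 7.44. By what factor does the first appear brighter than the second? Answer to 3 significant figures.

Δm = 5.95 − (7.44) = -1.49
Flux ratio = 10^(−0.4 Δm) = 10^(−0.4 × -1.49) = 10^0.596 = 3.945

3.94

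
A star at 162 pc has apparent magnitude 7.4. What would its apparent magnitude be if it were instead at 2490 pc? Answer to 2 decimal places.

m ≈ 13.33

Flux ∝ 1/d², so Δm = 5 log₁₀(d₂/d₁) = 5 log₁₀(2490/162) = 5.933
m₂ = m₁ + Δm = 7.4 + (5.933) = 13.333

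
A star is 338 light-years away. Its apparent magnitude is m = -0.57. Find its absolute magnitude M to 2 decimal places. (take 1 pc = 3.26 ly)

M ≈ -5.65

d = 338 ly / 3.26 = 103.7 pc
5 log₁₀(d/10 pc) = 5 log₁₀(103.7) − 5 = 5.078
M = m − 5 log₁₀(d/10) = -0.57 − 5.078 = -5.648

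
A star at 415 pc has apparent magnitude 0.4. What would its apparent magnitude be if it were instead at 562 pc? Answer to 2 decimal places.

Flux ∝ 1/d², so Δm = 5 log₁₀(d₂/d₁) = 5 log₁₀(562/415) = 0.658
m₂ = m₁ + Δm = 0.4 + (0.658) = 1.058

m ≈ 1.06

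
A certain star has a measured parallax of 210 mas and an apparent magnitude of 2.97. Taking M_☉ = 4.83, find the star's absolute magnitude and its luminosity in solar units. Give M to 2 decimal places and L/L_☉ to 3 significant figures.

d = 1/p = 1000/210 mas = 4.762 pc
M = m − 5 log₁₀ d + 5 = 2.97 − 5·0.6778 + 5 = 4.581
M − M_☉ = 4.581 − 4.83 = -0.249
L/L_☉ = 10^(−0.4 × -0.249) = 1.258

M ≈ 4.58; L/L_☉ ≈ 1.26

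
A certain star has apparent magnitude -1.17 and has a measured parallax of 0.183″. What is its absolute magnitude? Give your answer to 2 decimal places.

M ≈ 0.14

d = 1/p = 1/0.183″ = 5.464 pc
5 log₁₀(d/10 pc) = 5 log₁₀(5.464) − 5 = -1.312
M = m − 5 log₁₀(d/10) = -1.17 + 1.312 = 0.142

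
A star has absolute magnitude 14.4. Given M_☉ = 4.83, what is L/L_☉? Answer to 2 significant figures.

M − M_☉ = 14.4 − 4.83 = 9.570
L/L_☉ = 10^(−0.4 (M − M_☉)) = 10^-3.828 = 1.486×10^-4

L/L_☉ ≈ 1.5×10^-4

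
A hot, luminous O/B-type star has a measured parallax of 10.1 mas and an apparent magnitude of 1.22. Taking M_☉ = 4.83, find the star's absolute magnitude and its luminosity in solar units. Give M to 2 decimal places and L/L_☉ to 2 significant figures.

d = 1/p = 1000/10.1 mas = 99.01 pc
M = m − 5 log₁₀ d + 5 = 1.22 − 5·1.9957 + 5 = -3.758
M − M_☉ = -3.758 − 4.83 = -8.588
L/L_☉ = 10^(−0.4 × -8.588) = 2725

M ≈ -3.76; L/L_☉ ≈ 2700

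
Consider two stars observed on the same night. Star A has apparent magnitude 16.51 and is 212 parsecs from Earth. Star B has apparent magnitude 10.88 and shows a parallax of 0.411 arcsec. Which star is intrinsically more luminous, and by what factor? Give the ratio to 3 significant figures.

Star A is more luminous, by a factor of 42.5.

Star A: M = m − 5 log₁₀ d + 5 = 16.51 − 5·2.3263 + 5 = 9.878
Star B: d = 1/p = 1/0.411″ = 2.433 pc
Star B: M = m − 5 log₁₀ d + 5 = 10.88 − 5·0.3862 + 5 = 13.949
ΔM = M_A − M_B = 9.878 − (13.949) = -4.071; smaller M is more luminous → Star A.
L ratio = 10^(0.4 |ΔM|) = 10^1.628 = 42.50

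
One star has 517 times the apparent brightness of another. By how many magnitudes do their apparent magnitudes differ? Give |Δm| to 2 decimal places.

|Δm| ≈ 6.78

Pogson: Δm = −2.5 log₁₀(ratio) = −2.5 log₁₀(517) = −2.5 × 2.7135 = -6.784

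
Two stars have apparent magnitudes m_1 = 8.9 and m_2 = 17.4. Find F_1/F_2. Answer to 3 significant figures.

Magnitude difference = -8.5
Flux ratio = 10^(−0.4 Δm) = 10^(−0.4 × -8.5) = 10^3.400 = 2512

F_1/F_2 ≈ 2510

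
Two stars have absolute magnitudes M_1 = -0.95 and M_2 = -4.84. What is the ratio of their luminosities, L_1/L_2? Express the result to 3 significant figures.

ΔM = M_1 − M_2 = 3.89
L_1/L_2 = 10^(−0.4 ΔM) = 10^-1.556 = 0.02780

L_1/L_2 ≈ 0.0278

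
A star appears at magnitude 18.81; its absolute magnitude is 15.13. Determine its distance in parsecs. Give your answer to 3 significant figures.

Distance modulus: m − M = 18.81 − (15.13) = 3.680
m − M = 5 log₁₀ d − 5
log₁₀ d = (m − M)/5 + 1 = 1.7360
d = 10^1.7360 = 54.45 pc

d ≈ 54.5 pc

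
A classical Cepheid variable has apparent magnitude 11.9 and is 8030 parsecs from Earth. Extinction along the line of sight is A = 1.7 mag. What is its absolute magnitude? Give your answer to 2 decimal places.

M ≈ -4.32

5 log₁₀(d/10 pc) = 5 log₁₀(8030) − 5 = 14.524
M = m − 5 log₁₀(d/10) − A = 11.9 − 14.524 − 1.7 = -4.324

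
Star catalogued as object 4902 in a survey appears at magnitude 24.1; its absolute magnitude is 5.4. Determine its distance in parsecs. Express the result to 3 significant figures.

d ≈ 55000 pc

Distance modulus: m − M = 24.1 − (5.4) = 18.700
m − M = 5 log₁₀ d − 5
log₁₀ d = (m − M)/5 + 1 = 4.7400
d = 10^4.7400 = 54950 pc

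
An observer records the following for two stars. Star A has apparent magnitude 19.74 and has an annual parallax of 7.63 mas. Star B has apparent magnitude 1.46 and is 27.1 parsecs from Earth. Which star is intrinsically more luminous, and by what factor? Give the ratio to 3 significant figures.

Star A: p = 7.63 mas = 7.63×10^-3″ → d = 1/p = 131.1 pc
Star A: M = m − 5 log₁₀ d + 5 = 19.74 − 5·2.1175 + 5 = 14.153
Star B: M = m − 5 log₁₀ d + 5 = 1.46 − 5·1.4330 + 5 = -0.705
ΔM = M_A − M_B = 14.153 − (-0.705) = 14.857; smaller M is more luminous → Star B.
L ratio = 10^(0.4 |ΔM|) = 10^5.943 = 877000

Star B is more luminous, by a factor of 877000.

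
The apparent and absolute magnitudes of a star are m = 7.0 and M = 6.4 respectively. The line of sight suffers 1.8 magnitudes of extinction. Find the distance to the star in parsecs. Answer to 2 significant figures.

m − M = 5 log₁₀(d/10 pc) + A  ⇒  7.0 − (6.4) − 1.8 = 5 log₁₀(d/10)
-1.200 = 5 log₁₀(d/10)
log₁₀ d = (m − M − A)/5 + 1 = 0.7600
d = 10^0.7600 = 5.754 pc

d ≈ 5.8 pc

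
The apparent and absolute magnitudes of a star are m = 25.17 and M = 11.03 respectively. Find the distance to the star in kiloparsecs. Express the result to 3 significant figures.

d ≈ 6.73 kpc

Distance modulus: m − M = 25.17 − (11.03) = 14.140
m − M = 5 log₁₀ d − 5
log₁₀ d = (m − M)/5 + 1 = 3.8280
d = 10^3.8280 = 6730 pc
= 6.730 kpc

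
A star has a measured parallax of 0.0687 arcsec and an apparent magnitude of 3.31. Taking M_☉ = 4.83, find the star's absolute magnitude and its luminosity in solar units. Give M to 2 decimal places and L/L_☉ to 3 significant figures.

d = 1/p = 1/0.0687″ = 14.56 pc
M = m − 5 log₁₀ d + 5 = 3.31 − 5·1.1630 + 5 = 2.495
M − M_☉ = 2.495 − 4.83 = -2.335
L/L_☉ = 10^(−0.4 × -2.335) = 8.592

M ≈ 2.49; L/L_☉ ≈ 8.59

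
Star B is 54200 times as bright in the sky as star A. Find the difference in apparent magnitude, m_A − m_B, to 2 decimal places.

m_A − m_B ≈ 11.83

Pogson: Δm = −2.5 log₁₀(ratio) = −2.5 log₁₀(54200) = −2.5 × 4.7340 = -11.835
Star B is brighter so has the smaller magnitude: m_A − m_B is positive.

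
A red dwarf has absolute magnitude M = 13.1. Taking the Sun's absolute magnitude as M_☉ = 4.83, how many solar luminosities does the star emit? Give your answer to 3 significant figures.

L/L_☉ ≈ 4.92×10^-4

M − M_☉ = 13.1 − 4.83 = 8.270
L/L_☉ = 10^(−0.4 (M − M_☉)) = 10^-3.308 = 4.920×10^-4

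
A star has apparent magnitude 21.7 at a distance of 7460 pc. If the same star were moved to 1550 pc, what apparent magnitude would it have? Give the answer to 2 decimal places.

m ≈ 18.29

Flux ∝ 1/d², so Δm = 5 log₁₀(d₂/d₁) = 5 log₁₀(1550/7460) = -3.412
m₂ = m₁ + Δm = 21.7 + (-3.412) = 18.288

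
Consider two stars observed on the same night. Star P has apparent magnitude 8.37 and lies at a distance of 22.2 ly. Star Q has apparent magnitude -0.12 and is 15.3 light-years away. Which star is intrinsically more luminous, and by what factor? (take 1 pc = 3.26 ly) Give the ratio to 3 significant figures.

Star P: d = 22.2 ly / 3.26 = 6.810 pc
Star P: M = m − 5 log₁₀ d + 5 = 8.37 − 5·0.8331 + 5 = 9.204
Star Q: d = 15.3 ly / 3.26 = 4.693 pc
Star Q: M = m − 5 log₁₀ d + 5 = -0.12 − 5·0.6715 + 5 = 1.523
ΔM = M_P − M_Q = 9.204 − (1.523) = 7.682; smaller M is more luminous → Star Q.
L ratio = 10^(0.4 |ΔM|) = 10^3.073 = 1182

Star Q is more luminous, by a factor of 1180.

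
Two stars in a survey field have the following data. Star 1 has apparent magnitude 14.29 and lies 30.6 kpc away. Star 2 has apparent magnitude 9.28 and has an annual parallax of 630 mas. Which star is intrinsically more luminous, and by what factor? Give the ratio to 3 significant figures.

Star 1: d = 30.6 kpc = 30600 pc
Star 1: M = m − 5 log₁₀ d + 5 = 14.29 − 5·4.4857 + 5 = -3.139
Star 2: p = 630 mas = 0.630″ → d = 1/p = 1.587 pc
Star 2: M = m − 5 log₁₀ d + 5 = 9.28 − 5·0.2007 + 5 = 13.277
ΔM = M_1 − M_2 = -3.139 − (13.277) = -16.415; smaller M is more luminous → Star 1.
L ratio = 10^(0.4 |ΔM|) = 10^6.566 = 3.682×10^6

Star 1 is more luminous, by a factor of 3.68×10^6.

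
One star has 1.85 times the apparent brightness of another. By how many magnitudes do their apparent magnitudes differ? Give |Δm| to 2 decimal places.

Pogson: Δm = −2.5 log₁₀(ratio) = −2.5 log₁₀(1.85) = −2.5 × 0.2672 = -0.668

|Δm| ≈ 0.67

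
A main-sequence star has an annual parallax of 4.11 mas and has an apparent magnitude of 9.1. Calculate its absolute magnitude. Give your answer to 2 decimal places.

p = 4.11 mas = 4.11×10^-3″ → d = 1/p = 243.3 pc
5 log₁₀(d/10 pc) = 5 log₁₀(243.3) − 5 = 6.931
M = m − 5 log₁₀(d/10) = 9.1 − 6.931 = 2.169

M ≈ 2.17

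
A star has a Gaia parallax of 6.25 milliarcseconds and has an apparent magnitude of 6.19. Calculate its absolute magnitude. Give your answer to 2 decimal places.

p = 6.25 mas = 6.25×10^-3″ → d = 1/p = 160.0 pc
5 log₁₀(d/10 pc) = 5 log₁₀(160.0) − 5 = 6.021
M = m − 5 log₁₀(d/10) = 6.19 − 6.021 = 0.169

M ≈ 0.17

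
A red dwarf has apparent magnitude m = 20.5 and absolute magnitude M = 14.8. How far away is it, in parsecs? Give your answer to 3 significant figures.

Distance modulus: m − M = 20.5 − (14.8) = 5.700
m − M = 5 log₁₀ d − 5
log₁₀ d = (m − M)/5 + 1 = 2.1400
d = 10^2.1400 = 138.0 pc

d ≈ 138 pc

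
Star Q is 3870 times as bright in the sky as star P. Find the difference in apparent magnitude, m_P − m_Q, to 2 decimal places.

Pogson: Δm = −2.5 log₁₀(ratio) = −2.5 log₁₀(3870) = −2.5 × 3.5877 = -8.969
Star Q is brighter so has the smaller magnitude: m_P − m_Q is positive.

m_P − m_Q ≈ 8.97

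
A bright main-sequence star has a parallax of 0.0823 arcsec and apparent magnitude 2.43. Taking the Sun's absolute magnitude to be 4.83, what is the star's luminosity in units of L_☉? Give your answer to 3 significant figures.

L/L_☉ ≈ 13.5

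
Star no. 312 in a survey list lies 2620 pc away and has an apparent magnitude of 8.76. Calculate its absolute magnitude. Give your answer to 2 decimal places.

M ≈ -3.33

5 log₁₀(d/10 pc) = 5 log₁₀(2620) − 5 = 12.092
M = m − 5 log₁₀(d/10) = 8.76 − 12.092 = -3.332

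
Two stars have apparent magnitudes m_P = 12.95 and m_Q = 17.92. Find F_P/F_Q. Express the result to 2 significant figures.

F_P/F_Q ≈ 97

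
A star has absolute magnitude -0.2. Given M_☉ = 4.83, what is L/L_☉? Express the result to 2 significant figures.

L/L_☉ ≈ 100

M − M_☉ = -0.2 − 4.83 = -5.030
L/L_☉ = 10^(−0.4 (M − M_☉)) = 10^2.012 = 102.8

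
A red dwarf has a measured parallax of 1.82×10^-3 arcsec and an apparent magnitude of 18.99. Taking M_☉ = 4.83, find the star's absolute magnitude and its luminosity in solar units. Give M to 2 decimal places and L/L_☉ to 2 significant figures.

d = 1/p = 1/1.82×10^-3″ = 549.5 pc
M = m − 5 log₁₀ d + 5 = 18.99 − 5·2.7399 + 5 = 10.290
M − M_☉ = 10.290 − 4.83 = 5.460
L/L_☉ = 10^(−0.4 × 5.460) = 6.544×10^-3

M ≈ 10.29; L/L_☉ ≈ 6.5×10^-3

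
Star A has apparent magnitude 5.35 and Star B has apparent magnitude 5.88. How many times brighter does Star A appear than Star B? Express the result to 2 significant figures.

1.6

Magnitude difference = -0.53
Flux ratio = 10^(−0.4 Δm) = 10^(−0.4 × -0.53) = 10^0.212 = 1.629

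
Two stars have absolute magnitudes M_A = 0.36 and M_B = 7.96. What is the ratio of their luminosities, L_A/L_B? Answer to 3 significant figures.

L_A/L_B ≈ 1100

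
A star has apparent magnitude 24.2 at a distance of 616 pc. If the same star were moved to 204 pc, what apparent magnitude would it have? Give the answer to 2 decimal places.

m ≈ 21.80

Flux ∝ 1/d², so Δm = 5 log₁₀(d₂/d₁) = 5 log₁₀(204/616) = -2.400
m₂ = m₁ + Δm = 24.2 + (-2.400) = 21.800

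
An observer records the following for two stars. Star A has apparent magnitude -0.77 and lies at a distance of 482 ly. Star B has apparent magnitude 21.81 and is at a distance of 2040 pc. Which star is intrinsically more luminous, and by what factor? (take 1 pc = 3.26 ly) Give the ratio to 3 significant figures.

Star A: d = 482 ly / 3.26 = 147.9 pc
Star A: M = m − 5 log₁₀ d + 5 = -0.77 − 5·2.1698 + 5 = -6.619
Star B: M = m − 5 log₁₀ d + 5 = 21.81 − 5·3.3096 + 5 = 10.262
ΔM = M_A − M_B = -6.619 − (10.262) = -16.881; smaller M is more luminous → Star A.
L ratio = 10^(0.4 |ΔM|) = 10^6.752 = 5.655×10^6

Star A is more luminous, by a factor of 5.65×10^6.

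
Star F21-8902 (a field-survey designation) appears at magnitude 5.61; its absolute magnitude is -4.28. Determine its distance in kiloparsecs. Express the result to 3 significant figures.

d ≈ 0.951 kpc

μ = m − M = 9.890
m − M = 5 log₁₀ d − 5
log₁₀ d = (m − M)/5 + 1 = 2.9780
d = 10^2.9780 = 950.6 pc
= 0.9506 kpc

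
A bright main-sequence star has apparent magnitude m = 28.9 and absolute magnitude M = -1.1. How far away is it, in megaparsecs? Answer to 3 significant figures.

d ≈ 10.0 Mpc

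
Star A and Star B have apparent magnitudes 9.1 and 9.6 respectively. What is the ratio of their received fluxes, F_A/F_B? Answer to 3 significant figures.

F_A/F_B ≈ 1.58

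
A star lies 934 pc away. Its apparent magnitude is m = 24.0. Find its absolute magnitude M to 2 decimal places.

M ≈ 14.15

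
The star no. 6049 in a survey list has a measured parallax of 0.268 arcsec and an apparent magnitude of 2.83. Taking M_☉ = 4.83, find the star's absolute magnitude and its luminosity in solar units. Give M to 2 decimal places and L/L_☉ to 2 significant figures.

d = 1/p = 1/0.268″ = 3.731 pc
M = m − 5 log₁₀ d + 5 = 2.83 − 5·0.5719 + 5 = 4.971
M − M_☉ = 4.971 − 4.83 = 0.141
L/L_☉ = 10^(−0.4 × 0.141) = 0.8785

M ≈ 4.97; L/L_☉ ≈ 0.88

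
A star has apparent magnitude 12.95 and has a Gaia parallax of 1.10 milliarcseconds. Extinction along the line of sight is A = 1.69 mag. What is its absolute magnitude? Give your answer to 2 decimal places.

p = 1.10 mas = 1.10×10^-3″ → d = 1/p = 909.1 pc
5 log₁₀(d/10 pc) = 5 log₁₀(909.1) − 5 = 9.793
M = m − 5 log₁₀(d/10) − A = 12.95 − 9.793 − 1.69 = 1.467

M ≈ 1.47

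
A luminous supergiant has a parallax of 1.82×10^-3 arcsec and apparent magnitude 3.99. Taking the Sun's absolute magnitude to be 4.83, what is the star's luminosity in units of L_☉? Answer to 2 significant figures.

L/L_☉ ≈ 6500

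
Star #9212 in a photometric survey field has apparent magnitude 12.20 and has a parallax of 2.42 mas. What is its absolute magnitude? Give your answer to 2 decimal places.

M ≈ 4.12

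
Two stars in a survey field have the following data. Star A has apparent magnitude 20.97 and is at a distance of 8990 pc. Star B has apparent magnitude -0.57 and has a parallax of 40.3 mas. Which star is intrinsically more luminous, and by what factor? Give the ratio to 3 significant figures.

Star A: M = m − 5 log₁₀ d + 5 = 20.97 − 5·3.9538 + 5 = 6.201
Star B: p = 40.3 mas = 0.0403″ → d = 1/p = 24.81 pc
Star B: M = m − 5 log₁₀ d + 5 = -0.57 − 5·1.3947 + 5 = -2.543
ΔM = M_A − M_B = 6.201 − (-2.543) = 8.745; smaller M is more luminous → Star B.
L ratio = 10^(0.4 |ΔM|) = 10^3.498 = 3147

Star B is more luminous, by a factor of 3150.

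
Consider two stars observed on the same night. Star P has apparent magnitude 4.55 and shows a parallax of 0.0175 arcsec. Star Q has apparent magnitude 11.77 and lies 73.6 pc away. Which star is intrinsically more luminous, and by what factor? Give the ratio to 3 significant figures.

Star P is more luminous, by a factor of 466.

Star P: d = 1/p = 1/0.0175″ = 57.14 pc
Star P: M = m − 5 log₁₀ d + 5 = 4.55 − 5·1.7570 + 5 = 0.765
Star Q: M = m − 5 log₁₀ d + 5 = 11.77 − 5·1.8669 + 5 = 7.436
ΔM = M_P − M_Q = 0.765 − (7.436) = -6.670; smaller M is more luminous → Star P.
L ratio = 10^(0.4 |ΔM|) = 10^2.668 = 465.8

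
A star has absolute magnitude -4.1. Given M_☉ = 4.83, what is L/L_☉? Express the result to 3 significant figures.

L/L_☉ ≈ 3730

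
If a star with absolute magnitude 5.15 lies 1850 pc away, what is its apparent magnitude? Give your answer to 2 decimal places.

m ≈ 16.49

m = M + 5 log₁₀ d − 5 = 5.15 + 5·3.2672 − 5 = 16.486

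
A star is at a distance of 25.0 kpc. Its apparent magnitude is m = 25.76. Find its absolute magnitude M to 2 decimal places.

d = 25.0 kpc = 25000 pc
5 log₁₀(d/10 pc) = 5 log₁₀(25000) − 5 = 16.990
M = m − 5 log₁₀(d/10) = 25.76 − 16.990 = 8.770

M ≈ 8.77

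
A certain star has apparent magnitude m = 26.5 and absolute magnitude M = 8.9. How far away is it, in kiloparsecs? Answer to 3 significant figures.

d ≈ 33.1 kpc

μ = m − M = 17.600
m − M = 5 log₁₀ d − 5
log₁₀ d = (m − M)/5 + 1 = 4.5200
d = 10^4.5200 = 33110 pc
= 33.11 kpc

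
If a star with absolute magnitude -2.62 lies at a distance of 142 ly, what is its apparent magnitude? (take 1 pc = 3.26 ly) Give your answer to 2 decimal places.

m ≈ 0.58

d = 142 ly / 3.26 = 43.56 pc
m = M + 5 log₁₀ d − 5 = -2.62 + 5·1.6391 − 5 = 0.575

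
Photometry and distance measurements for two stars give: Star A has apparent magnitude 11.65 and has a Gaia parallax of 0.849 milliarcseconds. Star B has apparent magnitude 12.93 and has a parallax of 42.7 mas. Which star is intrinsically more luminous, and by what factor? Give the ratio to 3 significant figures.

Star A: p = 0.849 mas = 8.49×10^-4″ → d = 1/p = 1178 pc
Star A: M = m − 5 log₁₀ d + 5 = 11.65 − 5·3.0711 + 5 = 1.295
Star B: p = 42.7 mas = 0.0427″ → d = 1/p = 23.42 pc
Star B: M = m − 5 log₁₀ d + 5 = 12.93 − 5·1.3696 + 5 = 11.082
ΔM = M_A − M_B = 1.295 − (11.082) = -9.788; smaller M is more luminous → Star A.
L ratio = 10^(0.4 |ΔM|) = 10^3.915 = 8223

Star A is more luminous, by a factor of 8220.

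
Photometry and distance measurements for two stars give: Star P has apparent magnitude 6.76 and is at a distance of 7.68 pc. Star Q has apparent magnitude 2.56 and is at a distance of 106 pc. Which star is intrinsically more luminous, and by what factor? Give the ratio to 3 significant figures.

Star P: M = m − 5 log₁₀ d + 5 = 6.76 − 5·0.8854 + 5 = 7.333
Star Q: M = m − 5 log₁₀ d + 5 = 2.56 − 5·2.0253 + 5 = -2.567
ΔM = M_P − M_Q = 7.333 − (-2.567) = 9.900; smaller M is more luminous → Star Q.
L ratio = 10^(0.4 |ΔM|) = 10^3.960 = 9118

Star Q is more luminous, by a factor of 9120.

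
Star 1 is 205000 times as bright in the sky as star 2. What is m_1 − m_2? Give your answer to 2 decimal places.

Pogson: Δm = −2.5 log₁₀(ratio) = −2.5 log₁₀(205000) = −2.5 × 5.3118 = -13.279
Star 1 is brighter, so it has the smaller magnitude: the difference is negative.

m_1 − m_2 ≈ -13.28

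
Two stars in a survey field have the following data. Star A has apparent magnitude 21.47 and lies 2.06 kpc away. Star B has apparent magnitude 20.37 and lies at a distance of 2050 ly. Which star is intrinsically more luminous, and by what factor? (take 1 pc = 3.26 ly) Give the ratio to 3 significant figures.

Star A is more luminous, by a factor of 3.90.

Star A: d = 2.06 kpc = 2060 pc
Star A: M = m − 5 log₁₀ d + 5 = 21.47 − 5·3.3139 + 5 = 9.901
Star B: d = 2050 ly / 3.26 = 628.8 pc
Star B: M = m − 5 log₁₀ d + 5 = 20.37 − 5·2.7985 + 5 = 11.377
ΔM = M_A − M_B = 9.901 − (11.377) = -1.477; smaller M is more luminous → Star A.
L ratio = 10^(0.4 |ΔM|) = 10^0.591 = 3.896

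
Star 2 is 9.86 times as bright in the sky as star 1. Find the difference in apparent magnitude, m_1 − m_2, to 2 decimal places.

m_1 − m_2 ≈ 2.48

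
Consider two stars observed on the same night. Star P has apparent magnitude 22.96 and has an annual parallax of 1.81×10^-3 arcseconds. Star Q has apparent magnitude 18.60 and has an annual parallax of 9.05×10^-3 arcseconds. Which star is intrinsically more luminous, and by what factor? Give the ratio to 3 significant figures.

Star P: d = 1/p = 1/1.81×10^-3″ = 552.5 pc
Star P: M = m − 5 log₁₀ d + 5 = 22.96 − 5·2.7423 + 5 = 14.248
Star Q: d = 1/p = 1/9.05×10^-3″ = 110.5 pc
Star Q: M = m − 5 log₁₀ d + 5 = 18.60 − 5·2.0434 + 5 = 13.383
ΔM = M_P − M_Q = 14.248 − (13.383) = 0.865; smaller M is more luminous → Star Q.
L ratio = 10^(0.4 |ΔM|) = 10^0.346 = 2.219

Star Q is more luminous, by a factor of 2.22.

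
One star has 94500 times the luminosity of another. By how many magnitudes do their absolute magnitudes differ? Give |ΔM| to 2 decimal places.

|ΔM| ≈ 12.44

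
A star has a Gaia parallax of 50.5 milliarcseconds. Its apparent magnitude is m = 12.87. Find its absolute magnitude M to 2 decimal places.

M ≈ 11.39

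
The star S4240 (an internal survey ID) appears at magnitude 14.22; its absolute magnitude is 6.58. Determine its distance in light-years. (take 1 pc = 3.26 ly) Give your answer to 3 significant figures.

d ≈ 1100 ly

μ = m − M = 7.640
m − M = 5 log₁₀ d − 5
log₁₀ d = (m − M)/5 + 1 = 2.5280
d = 10^2.5280 = 337.3 pc
= 1100 ly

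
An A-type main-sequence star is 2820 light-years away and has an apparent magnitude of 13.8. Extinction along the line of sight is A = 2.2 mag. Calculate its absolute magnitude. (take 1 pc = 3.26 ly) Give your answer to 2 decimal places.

M ≈ 1.91

d = 2820 ly / 3.26 = 865.0 pc
5 log₁₀(d/10 pc) = 5 log₁₀(865.0) − 5 = 9.685
M = m − 5 log₁₀(d/10) − A = 13.8 − 9.685 − 2.2 = 1.915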